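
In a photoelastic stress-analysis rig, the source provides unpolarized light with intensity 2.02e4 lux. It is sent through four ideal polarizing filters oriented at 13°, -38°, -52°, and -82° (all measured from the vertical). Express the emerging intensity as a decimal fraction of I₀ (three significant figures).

I/I₀ ≈ 0.140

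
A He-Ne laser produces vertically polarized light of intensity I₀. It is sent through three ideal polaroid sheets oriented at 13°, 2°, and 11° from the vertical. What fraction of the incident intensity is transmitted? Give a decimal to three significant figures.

≈ 0.892 I₀

I₁ = I₀ cos²(13° − 0°) = I₀ cos²(13°) = 0.9494 I₀.
I₂ = I₁ cos²(2° − 13°) = 0.9494 I₀ · cos²(11°) = 0.9148 I₀.
I₃ = I₂ cos²(11° − 2°) = 0.9148 I₀ · cos²(9°) = 0.8924 I₀.
Transmitted fraction = 0.8924.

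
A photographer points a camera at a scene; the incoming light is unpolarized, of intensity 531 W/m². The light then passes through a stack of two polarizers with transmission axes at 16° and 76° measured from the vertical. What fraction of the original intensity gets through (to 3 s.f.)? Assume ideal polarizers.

Unpolarized light through the first polarizer → I₁ = 531 W/m²/2 = 265.5 W/m², polarized at 16°.
I₂ = I₁ · cos²(60°) = 265.5 · 0.25 = 66.38 W/m².
Transmitted fraction = 0.125.

I/I₀ ≈ 0.125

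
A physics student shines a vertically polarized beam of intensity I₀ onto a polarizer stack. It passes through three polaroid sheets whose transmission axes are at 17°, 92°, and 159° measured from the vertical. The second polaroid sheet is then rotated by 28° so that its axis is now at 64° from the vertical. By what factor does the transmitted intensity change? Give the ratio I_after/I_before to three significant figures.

I_new/I_old ≈ 0.345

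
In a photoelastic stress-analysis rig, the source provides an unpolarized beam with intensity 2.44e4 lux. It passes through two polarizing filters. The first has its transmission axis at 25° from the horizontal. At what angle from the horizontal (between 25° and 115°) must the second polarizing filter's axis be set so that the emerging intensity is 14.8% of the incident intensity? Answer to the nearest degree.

Unpolarized light through the first polarizer → I₁ = ½ I₀, now polarized at 25°.
Need I₂/I₀ = 0.148, so cos²(θ − 25°) = 0.148 / 0.5 = 0.296.
θ − 25° = arccos(√0.296) = 57.0°, giving θ ≈ 25 + 57.0 = 82.0°.

θ ≈ 82°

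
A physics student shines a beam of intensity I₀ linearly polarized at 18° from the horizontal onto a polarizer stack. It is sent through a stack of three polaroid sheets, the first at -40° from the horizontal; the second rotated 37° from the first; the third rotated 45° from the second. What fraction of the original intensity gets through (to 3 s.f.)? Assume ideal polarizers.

≈ 0.0896 I₀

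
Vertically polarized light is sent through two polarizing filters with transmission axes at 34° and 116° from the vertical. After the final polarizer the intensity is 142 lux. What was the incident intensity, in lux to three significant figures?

I₀ ≈ 1.07e4 lux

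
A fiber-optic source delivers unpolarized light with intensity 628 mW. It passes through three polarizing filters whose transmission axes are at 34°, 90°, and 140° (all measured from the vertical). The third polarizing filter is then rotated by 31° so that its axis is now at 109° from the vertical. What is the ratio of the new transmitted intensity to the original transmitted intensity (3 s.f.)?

I_new/I_old ≈ 2.16

Before rotation:
Unpolarized light through the first polarizer → I₁ = ½ I₀, now polarized at 34°.
I₂ = I₁ cos²(90° − 34°) = 0.5 I₀ · cos²(56°) = 0.1563 I₀.
I₃ = I₂ cos²(140° − 90°) = 0.1563 I₀ · cos²(50°) = 0.0646 I₀.
After rotation:
Unpolarized light through the first polarizer → I₁ = ½ I₀, now polarized at 34°.
I₂ = I₁ cos²(90° − 34°) = 0.5 I₀ · cos²(56°) = 0.1563 I₀.
I₃ = I₂ cos²(109° − 90°) = 0.1563 I₀ · cos²(19°) = 0.1398 I₀.
Ratio = 0.1398 / 0.0646 = 2.164.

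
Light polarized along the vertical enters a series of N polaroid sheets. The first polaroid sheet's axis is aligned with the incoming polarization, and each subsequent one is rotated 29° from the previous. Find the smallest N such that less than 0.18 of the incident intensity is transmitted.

First polarizer is aligned with the polarization: full transmission.
Each further stage multiplies by cos²(29°) = 0.765.
After N polarizers: T = 0.765^(N−1). Require T < 0.18 ⇒ N−1 > ln(0.18)/ln(0.765) = 6.40, so N−1 ≥ 7 and N = 8.
Check: N=8 gives T = 0.1533 < 0.18; N=7 gives T = 0.2004.

N = 8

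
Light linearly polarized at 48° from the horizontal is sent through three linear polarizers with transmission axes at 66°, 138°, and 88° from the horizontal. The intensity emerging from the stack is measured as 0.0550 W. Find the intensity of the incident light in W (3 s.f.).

I₀ ≈ 1.54 W

By Malus's law, I₁ = I₀ cos²(66° − 48°) = I₀ cos²(18°) = 0.9045 I₀.
I₂ = I₁ cos²(138° − 66°) = 0.9045 I₀ · cos²(72°) = 0.08637 I₀.
I₃ = I₂ cos²(88° − 138°) = 0.08637 I₀ · cos²(50°) = 0.03569 I₀.
So 0.0550 W = 0.03569 I₀, giving I₀ = 0.0550/0.03569 = 1.541 W.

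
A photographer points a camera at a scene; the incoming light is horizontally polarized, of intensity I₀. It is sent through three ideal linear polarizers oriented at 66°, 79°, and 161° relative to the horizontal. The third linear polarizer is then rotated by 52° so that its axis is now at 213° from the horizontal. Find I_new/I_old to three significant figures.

Before rotation:
By Malus's law, I₁ = I₀ cos²(66° − 0°) = I₀ cos²(66°) = 0.1654 I₀.
I₂ = I₁ cos²(79° − 66°) = 0.1654 I₀ · cos²(13°) = 0.1571 I₀.
I₃ = I₂ cos²(161° − 79°) = 0.1571 I₀ · cos²(82°) = 0.003042 I₀.
After rotation:
I₁ = I₀ cos²(66° − 0°) = I₀ cos²(66°) = 0.1654 I₀.
I₂ = I₁ cos²(79° − 66°) = 0.1654 I₀ · cos²(13°) = 0.1571 I₀.
Angle between axes 2 and 3: 46°. I₃ = 0.1571 I₀ · cos²(46°) = 0.07579 I₀.
Ratio = 0.07579 / 0.003042 = 24.91.

I_new/I_old ≈ 24.9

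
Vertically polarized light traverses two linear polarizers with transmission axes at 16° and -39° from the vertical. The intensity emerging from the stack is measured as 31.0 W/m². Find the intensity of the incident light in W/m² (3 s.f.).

I₀ ≈ 102 W/m²

I₁ = I₀ cos²(16° − 0°) = I₀ cos²(16°) = 0.924 I₀.
I₂ = I₁ cos²(-39° − 16°) = 0.924 I₀ · cos²(55°) = 0.304 I₀.
So 31.0 W/m² = 0.304 I₀, giving I₀ = 31.0/0.304 = 102 W/m².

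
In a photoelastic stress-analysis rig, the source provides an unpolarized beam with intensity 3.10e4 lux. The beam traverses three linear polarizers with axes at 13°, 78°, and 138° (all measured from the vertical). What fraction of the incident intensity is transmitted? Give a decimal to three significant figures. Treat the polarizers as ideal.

I/I₀ ≈ 0.0223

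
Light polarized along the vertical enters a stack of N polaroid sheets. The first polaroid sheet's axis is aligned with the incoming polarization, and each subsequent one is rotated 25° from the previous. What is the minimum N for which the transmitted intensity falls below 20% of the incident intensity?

N = 10

First polarizer is aligned with the polarization: full transmission.
Each further stage multiplies by cos²(25°) = 0.8214.
After N polarizers: T = 0.8214^(N−1). Require T < 0.20 ⇒ N−1 > ln(0.20)/ln(0.8214) = 8.18, so N−1 ≥ 9 and N = 10.
Check: N=10 gives T = 0.1702 < 0.20; N=9 gives T = 0.2072.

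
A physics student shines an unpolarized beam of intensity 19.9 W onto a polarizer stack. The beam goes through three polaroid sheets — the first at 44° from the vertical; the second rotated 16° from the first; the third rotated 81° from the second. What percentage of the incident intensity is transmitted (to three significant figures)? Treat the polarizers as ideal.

Unpolarized light through the first polarizer → I₁ = 19.9 W/2 = 9.95 W, polarized at 44°.
I₂ = I₁ · cos²(16°) = 9.95 · 0.924 = 9.194 W.
I₃ = I₂ · cos²(81°) = 9.194 · 0.02447 = 0.225 W.
That is 1.131% of the incident intensity.

≈ 1.13%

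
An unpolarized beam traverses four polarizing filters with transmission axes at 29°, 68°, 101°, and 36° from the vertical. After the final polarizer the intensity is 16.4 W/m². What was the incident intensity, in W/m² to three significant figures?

Unpolarized light through the first polarizer → I₁ = ½ I₀, now polarized at 29°.
I₂ = I₁ cos²(68° − 29°) = 0.5 I₀ · cos²(39°) = 0.302 I₀.
I₃ = I₂ cos²(101° − 68°) = 0.302 I₀ · cos²(33°) = 0.2124 I₀.
I₄ = I₃ cos²(36° − 101°) = 0.2124 I₀ · cos²(65°) = 0.03794 I₀.
So 16.4 W/m² = 0.03794 I₀, giving I₀ = 16.4/0.03794 = 432.3 W/m².

I₀ ≈ 432 W/m²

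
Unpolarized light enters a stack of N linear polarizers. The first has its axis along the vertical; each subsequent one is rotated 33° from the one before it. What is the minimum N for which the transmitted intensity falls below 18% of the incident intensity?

First polarizer halves the unpolarized light: factor 1/2.
Each further stage multiplies by cos²(33°) = 0.7034.
After N polarizers: T = 0.5·0.7034^(N−1). Require T < 0.18 ⇒ N−1 > ln(0.18/0.5)/ln(0.7034) = 2.90, so N−1 ≥ 3 and N = 4.
Check: N=4 gives T = 0.174 < 0.18; N=3 gives T = 0.2474.

N = 4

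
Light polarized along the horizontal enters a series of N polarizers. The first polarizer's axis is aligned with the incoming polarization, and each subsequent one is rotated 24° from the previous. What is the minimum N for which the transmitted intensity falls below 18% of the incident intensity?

First polarizer is aligned with the polarization: full transmission.
Each further stage multiplies by cos²(24°) = 0.8346.
After N polarizers: T = 0.8346^(N−1). Require T < 0.18 ⇒ N−1 > ln(0.18)/ln(0.8346) = 9.48, so N−1 ≥ 10 and N = 11.
Check: N=11 gives T = 0.1639 < 0.18; N=10 gives T = 0.1964.

N = 11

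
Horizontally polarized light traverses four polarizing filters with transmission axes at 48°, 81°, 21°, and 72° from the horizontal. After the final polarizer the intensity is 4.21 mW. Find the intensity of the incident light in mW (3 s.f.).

By Malus's law, I₁ = I₀ cos²(48° − 0°) = I₀ cos²(48°) = 0.4477 I₀.
I₂ = I₁ cos²(81° − 48°) = 0.4477 I₀ · cos²(33°) = 0.3149 I₀.
I₃ = I₂ cos²(21° − 81°) = 0.3149 I₀ · cos²(60°) = 0.07873 I₀.
I₄ = I₃ cos²(72° − 21°) = 0.07873 I₀ · cos²(51°) = 0.03118 I₀.
So 4.21 mW = 0.03118 I₀, giving I₀ = 4.21/0.03118 = 135 mW.

I₀ ≈ 135 mW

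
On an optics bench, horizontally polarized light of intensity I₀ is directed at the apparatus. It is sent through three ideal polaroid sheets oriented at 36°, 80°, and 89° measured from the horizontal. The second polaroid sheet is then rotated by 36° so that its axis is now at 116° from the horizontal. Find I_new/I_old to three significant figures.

Before rotation:
I₁ = I₀ cos²(36° − 0°) = I₀ cos²(36°) = 0.6545 I₀.
I₂ = I₁ cos²(80° − 36°) = 0.6545 I₀ · cos²(44°) = 0.3387 I₀.
I₃ = I₂ cos²(89° − 80°) = 0.3387 I₀ · cos²(9°) = 0.3304 I₀.
After rotation:
I₁ = I₀ cos²(36° − 0°) = I₀ cos²(36°) = 0.6545 I₀.
I₂ = I₁ cos²(116° − 36°) = 0.6545 I₀ · cos²(80°) = 0.01974 I₀.
I₃ = I₂ cos²(89° − 116°) = 0.01974 I₀ · cos²(27°) = 0.01567 I₀.
Ratio = 0.01567 / 0.3304 = 0.04742.

I_new/I_old ≈ 0.0474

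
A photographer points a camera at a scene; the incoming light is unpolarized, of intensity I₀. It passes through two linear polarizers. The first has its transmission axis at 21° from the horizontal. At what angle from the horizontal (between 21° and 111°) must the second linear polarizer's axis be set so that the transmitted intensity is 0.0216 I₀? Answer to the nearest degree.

Unpolarized light through the first polarizer → I₁ = ½ I₀, now polarized at 21°.
Need I₂/I₀ = 0.0216, so cos²(θ − 21°) = 0.0216 / 0.5 = 0.0432.
θ − 21° = arccos(√0.0432) = 78.0°, giving θ ≈ 21 + 78.0 = 99.0°.

θ ≈ 99°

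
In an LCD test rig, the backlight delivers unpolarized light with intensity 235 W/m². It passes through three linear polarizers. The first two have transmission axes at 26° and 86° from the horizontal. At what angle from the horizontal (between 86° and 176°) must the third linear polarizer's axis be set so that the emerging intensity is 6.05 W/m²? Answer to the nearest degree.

θ ≈ 149°

Unpolarized light through the first polarizer → I₁ = ½ I₀, now polarized at 26°.
I₂ = I₁ cos²(86° − 26°) = 0.5 I₀ · cos²(60°) = 0.125 I₀.
Target fraction: 6.05 / 235 W/m² = 0.02574 of I₀.
Need I₃/I₀ = 0.02574, so cos²(θ − 86°) = 0.02574 / 0.125 = 0.206.
θ − 86° = arccos(√0.206) = 63.0°, giving θ ≈ 86 + 63.0 = 149.0°.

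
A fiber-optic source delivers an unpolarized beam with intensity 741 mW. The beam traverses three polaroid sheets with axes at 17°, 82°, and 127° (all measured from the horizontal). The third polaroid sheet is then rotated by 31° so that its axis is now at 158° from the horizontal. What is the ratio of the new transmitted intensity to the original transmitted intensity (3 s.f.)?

I_new/I_old ≈ 0.117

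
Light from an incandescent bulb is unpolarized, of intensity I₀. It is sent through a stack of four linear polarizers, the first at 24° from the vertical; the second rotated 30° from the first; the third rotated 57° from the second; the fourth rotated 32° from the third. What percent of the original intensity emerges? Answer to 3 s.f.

≈ 8.00%

Unpolarized light through the first polarizer → I₁ = ½ I₀, now polarized at 24°.
I₂ = I₁ cos²(30°) = 0.5 · 0.75 I₀ = 0.375 I₀.
I₃ = I₂ cos²(57°) = 0.375 · 0.2966 I₀ = 0.1112 I₀.
I₄ = I₃ cos²(32°) = 0.1112 · 0.7192 I₀ = 0.08 I₀.
That is 8% of the incident intensity.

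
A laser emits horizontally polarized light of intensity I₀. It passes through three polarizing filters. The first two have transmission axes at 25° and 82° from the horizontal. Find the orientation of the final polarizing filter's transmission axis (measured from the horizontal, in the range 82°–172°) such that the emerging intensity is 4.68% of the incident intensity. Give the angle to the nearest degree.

θ ≈ 146°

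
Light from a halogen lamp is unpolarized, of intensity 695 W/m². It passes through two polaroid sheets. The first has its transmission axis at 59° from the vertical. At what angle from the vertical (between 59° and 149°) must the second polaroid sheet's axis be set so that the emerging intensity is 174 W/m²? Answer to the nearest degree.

θ ≈ 104°

Unpolarized light through the first polarizer → I₁ = ½ I₀, now polarized at 59°.
Target fraction: 174 / 695 W/m² = 0.2504 of I₀.
Need I₂/I₀ = 0.2504, so cos²(θ − 59°) = 0.2504 / 0.5 = 0.5007.
θ − 59° = arccos(√0.5007) = 45.0°, giving θ ≈ 59 + 45.0 = 104.0°.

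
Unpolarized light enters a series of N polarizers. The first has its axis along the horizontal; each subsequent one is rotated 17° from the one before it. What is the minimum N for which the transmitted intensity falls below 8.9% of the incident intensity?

First polarizer halves the unpolarized light: factor 1/2.
Each further stage multiplies by cos²(17°) = 0.9145.
After N polarizers: T = 0.5·0.9145^(N−1). Require T < 0.089 ⇒ N−1 > ln(0.089/0.5)/ln(0.9145) = 19.32, so N−1 ≥ 20 and N = 21.
Check: N=21 gives T = 0.08372 < 0.089; N=20 gives T = 0.09154.

N = 21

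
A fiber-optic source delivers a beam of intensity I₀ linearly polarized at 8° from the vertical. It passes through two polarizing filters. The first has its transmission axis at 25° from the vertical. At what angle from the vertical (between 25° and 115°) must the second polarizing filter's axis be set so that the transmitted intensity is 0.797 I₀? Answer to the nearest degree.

θ ≈ 46°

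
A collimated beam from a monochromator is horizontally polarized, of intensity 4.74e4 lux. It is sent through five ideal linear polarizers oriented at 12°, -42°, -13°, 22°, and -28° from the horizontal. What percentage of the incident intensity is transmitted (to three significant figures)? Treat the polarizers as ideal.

I₁ = 4.74e4 lux · cos²(12°) = 4.535e+04 lux.
I₂ = I₁ · cos²(54°) = 4.535e+04 · 0.3455 = 1.567e+04 lux.
I₃ = I₂ · cos²(29°) = 1.567e+04 · 0.765 = 1.199e+04 lux.
I₄ = I₃ · cos²(35°) = 1.199e+04 · 0.671 = 8043 lux.
I₅ = I₄ · cos²(50°) = 8043 · 0.4132 = 3323 lux.
That is 7.01% of the incident intensity.

≈ 7.01%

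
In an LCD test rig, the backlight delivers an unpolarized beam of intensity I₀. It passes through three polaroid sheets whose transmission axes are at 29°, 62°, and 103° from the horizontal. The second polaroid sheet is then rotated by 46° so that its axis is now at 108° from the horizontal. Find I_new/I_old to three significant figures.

I_new/I_old ≈ 0.0902

Before rotation:
Unpolarized light through the first polarizer → I₁ = ½ I₀, now polarized at 29°.
I₂ = I₁ cos²(62° − 29°) = 0.5 I₀ · cos²(33°) = 0.3517 I₀.
I₃ = I₂ cos²(103° − 62°) = 0.3517 I₀ · cos²(41°) = 0.2003 I₀.
After rotation:
Unpolarized light through the first polarizer → I₁ = ½ I₀, now polarized at 29°.
I₂ = I₁ cos²(108° − 29°) = 0.5 I₀ · cos²(79°) = 0.0182 I₀.
I₃ = I₂ cos²(103° − 108°) = 0.0182 I₀ · cos²(5°) = 0.01807 I₀.
Ratio = 0.01807 / 0.2003 = 0.09019.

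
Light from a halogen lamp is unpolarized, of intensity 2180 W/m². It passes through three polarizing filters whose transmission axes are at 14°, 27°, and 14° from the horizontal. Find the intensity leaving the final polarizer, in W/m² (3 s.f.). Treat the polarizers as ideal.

I ≈ 982 W/m²

Unpolarized light through the first polarizer → I₁ = 2180 W/m²/2 = 1090 W/m², polarized at 14°.
I₂ = I₁ · cos²(13°) = 1090 · 0.9494 = 1035 W/m².
I₃ = I₂ · cos²(13°) = 1035 · 0.9494 = 982.5 W/m².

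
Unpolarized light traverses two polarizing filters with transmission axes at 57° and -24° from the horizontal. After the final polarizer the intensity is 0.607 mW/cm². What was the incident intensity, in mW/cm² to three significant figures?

Unpolarized light through the first polarizer → I₁ = ½ I₀, now polarized at 57°.
I₂ = I₁ cos²(-24° − 57°) = 0.5 I₀ · cos²(81°) = 0.01224 I₀.
So 0.607 mW/cm² = 0.01224 I₀, giving I₀ = 0.607/0.01224 = 49.61 mW/cm².

I₀ ≈ 49.6 mW/cm²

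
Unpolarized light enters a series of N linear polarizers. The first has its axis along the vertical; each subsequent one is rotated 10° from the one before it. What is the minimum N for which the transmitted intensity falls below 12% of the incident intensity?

N = 48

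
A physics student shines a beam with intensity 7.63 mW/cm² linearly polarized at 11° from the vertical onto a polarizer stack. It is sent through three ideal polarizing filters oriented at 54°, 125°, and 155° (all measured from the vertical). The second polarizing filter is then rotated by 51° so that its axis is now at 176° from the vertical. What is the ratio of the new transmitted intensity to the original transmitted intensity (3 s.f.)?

I_new/I_old ≈ 3.08

Before rotation:
I₁ = I₀ cos²(54° − 11°) = I₀ cos²(43°) = 0.5349 I₀.
I₂ = I₁ cos²(125° − 54°) = 0.5349 I₀ · cos²(71°) = 0.05669 I₀.
I₃ = I₂ cos²(155° − 125°) = 0.05669 I₀ · cos²(30°) = 0.04252 I₀.
After rotation:
I₁ = I₀ cos²(54° − 11°) = I₀ cos²(43°) = 0.5349 I₀.
Angle between axes 1 and 2: 58°. I₂ = 0.5349 I₀ · cos²(58°) = 0.1502 I₀.
I₃ = I₂ cos²(155° − 176°) = 0.1502 I₀ · cos²(21°) = 0.1309 I₀.
Ratio = 0.1309 / 0.04252 = 3.079.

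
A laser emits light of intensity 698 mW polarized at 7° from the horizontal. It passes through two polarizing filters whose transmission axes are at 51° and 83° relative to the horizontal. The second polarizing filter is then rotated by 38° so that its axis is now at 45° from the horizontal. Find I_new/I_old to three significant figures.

I_new/I_old ≈ 1.38

Before rotation:
I₁ = I₀ cos²(51° − 7°) = I₀ cos²(44°) = 0.5174 I₀.
I₂ = I₁ cos²(83° − 51°) = 0.5174 I₀ · cos²(32°) = 0.3721 I₀.
After rotation:
I₁ = I₀ cos²(51° − 7°) = I₀ cos²(44°) = 0.5174 I₀.
I₂ = I₁ cos²(45° − 51°) = 0.5174 I₀ · cos²(6°) = 0.5118 I₀.
Ratio = 0.5118 / 0.3721 = 1.375.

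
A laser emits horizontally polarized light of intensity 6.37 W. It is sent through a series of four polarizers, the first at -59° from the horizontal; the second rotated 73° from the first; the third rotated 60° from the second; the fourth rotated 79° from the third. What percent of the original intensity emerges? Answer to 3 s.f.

I₁ = 6.37 W · cos²(59°) = 1.69 W.
I₂ = I₁ · cos²(73°) = 1.69 · 0.08548 = 0.1444 W.
I₃ = I₂ · cos²(60°) = 0.1444 · 0.25 = 0.03611 W.
I₄ = I₃ · cos²(79°) = 0.03611 · 0.03641 = 0.001315 W.
That is 0.02064% of the incident intensity.

≈ 0.0206%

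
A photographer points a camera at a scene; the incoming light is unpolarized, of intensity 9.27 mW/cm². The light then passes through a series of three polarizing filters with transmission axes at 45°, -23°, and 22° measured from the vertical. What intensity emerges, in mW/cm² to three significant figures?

I ≈ 0.325 mW/cm²

Unpolarized light through the first polarizer → I₁ = 9.27 mW/cm²/2 = 4.635 mW/cm², polarized at 45°.
I₂ = I₁ · cos²(68°) = 4.635 · 0.1403 = 0.6504 mW/cm².
I₃ = I₂ · cos²(45°) = 0.6504 · 0.5 = 0.3252 mW/cm².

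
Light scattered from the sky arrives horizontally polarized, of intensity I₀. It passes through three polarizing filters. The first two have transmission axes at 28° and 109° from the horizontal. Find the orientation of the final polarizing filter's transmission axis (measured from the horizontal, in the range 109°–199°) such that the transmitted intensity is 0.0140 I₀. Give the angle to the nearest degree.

I₁ = I₀ cos²(28° − 0°) = I₀ cos²(28°) = 0.7796 I₀.
I₂ = I₁ cos²(109° − 28°) = 0.7796 I₀ · cos²(81°) = 0.01908 I₀.
Need I₃/I₀ = 0.014, so cos²(θ − 109°) = 0.014 / 0.01908 = 0.7338.
θ − 109° = arccos(√0.7338) = 31.1°, giving θ ≈ 109 + 31.1 = 140.1°.

θ ≈ 140°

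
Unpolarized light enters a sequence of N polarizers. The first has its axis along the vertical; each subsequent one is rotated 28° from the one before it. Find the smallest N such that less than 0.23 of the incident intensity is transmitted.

First polarizer halves the unpolarized light: factor 1/2.
Each further stage multiplies by cos²(28°) = 0.7796.
After N polarizers: T = 0.5·0.7796^(N−1). Require T < 0.23 ⇒ N−1 > ln(0.23/0.5)/ln(0.7796) = 3.12, so N−1 ≥ 4 and N = 5.
Check: N=5 gives T = 0.1847 < 0.23; N=4 gives T = 0.2369.

N = 5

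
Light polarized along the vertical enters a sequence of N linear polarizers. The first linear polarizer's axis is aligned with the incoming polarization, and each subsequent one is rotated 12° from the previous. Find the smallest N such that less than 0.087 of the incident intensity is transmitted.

N = 57

First polarizer is aligned with the polarization: full transmission.
Each further stage multiplies by cos²(12°) = 0.9568.
After N polarizers: T = 0.9568^(N−1). Require T < 0.087 ⇒ N−1 > ln(0.087)/ln(0.9568) = 55.26, so N−1 ≥ 56 and N = 57.
Check: N=57 gives T = 0.0842 < 0.087; N=56 gives T = 0.088.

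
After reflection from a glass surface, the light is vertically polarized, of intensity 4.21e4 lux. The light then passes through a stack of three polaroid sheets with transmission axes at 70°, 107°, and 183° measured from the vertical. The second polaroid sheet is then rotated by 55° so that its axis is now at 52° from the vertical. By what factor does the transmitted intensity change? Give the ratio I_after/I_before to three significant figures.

Before rotation:
I₁ = I₀ cos²(70° − 0°) = I₀ cos²(70°) = 0.117 I₀.
I₂ = I₁ cos²(107° − 70°) = 0.117 I₀ · cos²(37°) = 0.07461 I₀.
I₃ = I₂ cos²(183° − 107°) = 0.07461 I₀ · cos²(76°) = 0.004367 I₀.
After rotation:
I₁ = I₀ cos²(70° − 0°) = I₀ cos²(70°) = 0.117 I₀.
I₂ = I₁ cos²(52° − 70°) = 0.117 I₀ · cos²(18°) = 0.1058 I₀.
Angle between axes 2 and 3: 49°. I₃ = 0.1058 I₀ · cos²(49°) = 0.04554 I₀.
Ratio = 0.04554 / 0.004367 = 10.43.

I_new/I_old ≈ 10.4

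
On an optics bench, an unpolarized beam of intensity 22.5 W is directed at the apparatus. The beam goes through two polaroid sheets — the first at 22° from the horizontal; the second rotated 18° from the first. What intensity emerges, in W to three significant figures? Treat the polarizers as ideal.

I ≈ 10.2 W

Unpolarized light through the first polarizer → I₁ = 22.5 W/2 = 11.25 W, polarized at 22°.
I₂ = I₁ · cos²(18°) = 11.25 · 0.9045 = 10.18 W.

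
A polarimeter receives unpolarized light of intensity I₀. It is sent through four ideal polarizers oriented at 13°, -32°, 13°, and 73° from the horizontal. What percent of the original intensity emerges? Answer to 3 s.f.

≈ 3.13%

Unpolarized light through the first polarizer → I₁ = ½ I₀, now polarized at 13°.
I₂ = I₁ cos²(-32° − 13°) = 0.5 I₀ · cos²(45°) = 0.25 I₀.
I₃ = I₂ cos²(13° + 32°) = 0.25 I₀ · cos²(45°) = 0.125 I₀.
I₄ = I₃ cos²(73° − 13°) = 0.125 I₀ · cos²(60°) = 0.03125 I₀.
That is 3.125% of the incident intensity.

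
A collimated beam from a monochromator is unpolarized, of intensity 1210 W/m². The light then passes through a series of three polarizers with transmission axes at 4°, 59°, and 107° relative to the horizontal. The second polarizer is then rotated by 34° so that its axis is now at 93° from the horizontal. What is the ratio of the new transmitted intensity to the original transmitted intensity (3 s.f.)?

I_new/I_old ≈ 0.00195

Before rotation:
Unpolarized light through the first polarizer → I₁ = ½ I₀, now polarized at 4°.
I₂ = I₁ cos²(59° − 4°) = 0.5 I₀ · cos²(55°) = 0.1645 I₀.
I₃ = I₂ cos²(107° − 59°) = 0.1645 I₀ · cos²(48°) = 0.07365 I₀.
After rotation:
Unpolarized light through the first polarizer → I₁ = ½ I₀, now polarized at 4°.
I₂ = I₁ cos²(93° − 4°) = 0.5 I₀ · cos²(89°) = 0.0001523 I₀.
I₃ = I₂ cos²(107° − 93°) = 0.0001523 I₀ · cos²(14°) = 0.0001434 I₀.
Ratio = 0.0001434 / 0.07365 = 0.001947.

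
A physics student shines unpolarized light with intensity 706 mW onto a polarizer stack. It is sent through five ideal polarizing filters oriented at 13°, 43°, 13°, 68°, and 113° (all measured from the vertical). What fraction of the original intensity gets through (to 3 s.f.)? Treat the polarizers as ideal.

I/I₀ ≈ 0.0463

Unpolarized light through the first polarizer → I₁ = 706 mW/2 = 353 mW, polarized at 13°.
I₂ = I₁ · cos²(30°) = 353 · 0.75 = 264.8 mW.
I₃ = I₂ · cos²(30°) = 264.8 · 0.75 = 198.6 mW.
I₄ = I₃ · cos²(55°) = 198.6 · 0.329 = 65.33 mW.
I₅ = I₄ · cos²(45°) = 65.33 · 0.5 = 32.66 mW.
Transmitted fraction = 0.04626.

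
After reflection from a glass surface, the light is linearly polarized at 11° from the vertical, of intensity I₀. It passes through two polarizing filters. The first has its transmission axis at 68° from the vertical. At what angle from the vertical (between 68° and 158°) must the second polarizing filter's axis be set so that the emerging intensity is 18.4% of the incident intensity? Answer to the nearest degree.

By Malus's law, I₁ = I₀ cos²(68° − 11°) = I₀ cos²(57°) = 0.2966 I₀.
Need I₂/I₀ = 0.184, so cos²(θ − 68°) = 0.184 / 0.2966 = 0.6203.
θ − 68° = arccos(√0.6203) = 38.0°, giving θ ≈ 68 + 38.0 = 106.0°.

θ ≈ 106°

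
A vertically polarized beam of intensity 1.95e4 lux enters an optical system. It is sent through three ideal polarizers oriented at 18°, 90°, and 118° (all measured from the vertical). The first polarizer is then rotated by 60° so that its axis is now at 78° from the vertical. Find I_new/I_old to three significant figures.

Before rotation:
I₁ = I₀ cos²(18° − 0°) = I₀ cos²(18°) = 0.9045 I₀.
I₂ = I₁ cos²(90° − 18°) = 0.9045 I₀ · cos²(72°) = 0.08637 I₀.
I₃ = I₂ cos²(118° − 90°) = 0.08637 I₀ · cos²(28°) = 0.06734 I₀.
After rotation:
I₁ = I₀ cos²(78° − 0°) = I₀ cos²(78°) = 0.04323 I₀.
I₂ = I₁ cos²(90° − 78°) = 0.04323 I₀ · cos²(12°) = 0.04136 I₀.
I₃ = I₂ cos²(118° − 90°) = 0.04136 I₀ · cos²(28°) = 0.03224 I₀.
Ratio = 0.03224 / 0.06734 = 0.4788.

I_new/I_old ≈ 0.479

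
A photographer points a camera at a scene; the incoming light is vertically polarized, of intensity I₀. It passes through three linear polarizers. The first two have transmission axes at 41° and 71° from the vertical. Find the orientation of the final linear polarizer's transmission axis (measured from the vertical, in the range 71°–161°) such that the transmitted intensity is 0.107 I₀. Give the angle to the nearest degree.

I₁ = I₀ cos²(41° − 0°) = I₀ cos²(41°) = 0.5696 I₀.
I₂ = I₁ cos²(71° − 41°) = 0.5696 I₀ · cos²(30°) = 0.4272 I₀.
Need I₃/I₀ = 0.107, so cos²(θ − 71°) = 0.107 / 0.4272 = 0.2505.
θ − 71° = arccos(√0.2505) = 60.0°, giving θ ≈ 71 + 60.0 = 131.0°.

θ ≈ 131°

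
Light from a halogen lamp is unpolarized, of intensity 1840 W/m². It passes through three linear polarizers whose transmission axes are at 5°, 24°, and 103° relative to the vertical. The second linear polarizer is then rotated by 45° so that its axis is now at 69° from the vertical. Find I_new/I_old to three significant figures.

Before rotation:
Unpolarized light through the first polarizer → I₁ = ½ I₀, now polarized at 5°.
I₂ = I₁ cos²(24° − 5°) = 0.5 I₀ · cos²(19°) = 0.447 I₀.
I₃ = I₂ cos²(103° − 24°) = 0.447 I₀ · cos²(79°) = 0.01627 I₀.
After rotation:
Unpolarized light through the first polarizer → I₁ = ½ I₀, now polarized at 5°.
I₂ = I₁ cos²(69° − 5°) = 0.5 I₀ · cos²(64°) = 0.09608 I₀.
I₃ = I₂ cos²(103° − 69°) = 0.09608 I₀ · cos²(34°) = 0.06604 I₀.
Ratio = 0.06604 / 0.01627 = 4.058.

I_new/I_old ≈ 4.06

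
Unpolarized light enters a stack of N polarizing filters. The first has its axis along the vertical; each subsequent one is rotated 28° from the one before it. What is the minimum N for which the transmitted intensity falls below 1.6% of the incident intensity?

First polarizer halves the unpolarized light: factor 1/2.
Each further stage multiplies by cos²(28°) = 0.7796.
After N polarizers: T = 0.5·0.7796^(N−1). Require T < 0.016 ⇒ N−1 > ln(0.016/0.5)/ln(0.7796) = 13.82, so N−1 ≥ 14 and N = 15.
Check: N=15 gives T = 0.01532 < 0.016; N=14 gives T = 0.01965.

N = 15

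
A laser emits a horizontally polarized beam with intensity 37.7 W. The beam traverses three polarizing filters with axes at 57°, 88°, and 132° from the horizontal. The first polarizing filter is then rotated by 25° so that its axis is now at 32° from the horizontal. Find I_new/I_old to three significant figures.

I_new/I_old ≈ 1.03

Before rotation:
By Malus's law, I₁ = I₀ cos²(57° − 0°) = I₀ cos²(57°) = 0.2966 I₀.
I₂ = I₁ cos²(88° − 57°) = 0.2966 I₀ · cos²(31°) = 0.2179 I₀.
I₃ = I₂ cos²(132° − 88°) = 0.2179 I₀ · cos²(44°) = 0.1128 I₀.
After rotation:
I₁ = I₀ cos²(32° − 0°) = I₀ cos²(32°) = 0.7192 I₀.
I₂ = I₁ cos²(88° − 32°) = 0.7192 I₀ · cos²(56°) = 0.2249 I₀.
I₃ = I₂ cos²(132° − 88°) = 0.2249 I₀ · cos²(44°) = 0.1164 I₀.
Ratio = 0.1164 / 0.1128 = 1.032.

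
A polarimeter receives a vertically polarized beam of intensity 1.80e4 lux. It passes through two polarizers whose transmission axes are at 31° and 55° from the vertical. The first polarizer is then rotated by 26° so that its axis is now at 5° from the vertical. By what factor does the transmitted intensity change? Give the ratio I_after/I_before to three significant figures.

Before rotation:
By Malus's law, I₁ = I₀ cos²(31° − 0°) = I₀ cos²(31°) = 0.7347 I₀.
I₂ = I₁ cos²(55° − 31°) = 0.7347 I₀ · cos²(24°) = 0.6132 I₀.
After rotation:
I₁ = I₀ cos²(5° − 0°) = I₀ cos²(5°) = 0.9924 I₀.
I₂ = I₁ cos²(55° − 5°) = 0.9924 I₀ · cos²(50°) = 0.41 I₀.
Ratio = 0.41 / 0.6132 = 0.6687.

I_new/I_old ≈ 0.669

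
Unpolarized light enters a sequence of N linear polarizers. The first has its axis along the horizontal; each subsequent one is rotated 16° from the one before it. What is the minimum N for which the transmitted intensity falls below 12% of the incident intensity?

First polarizer halves the unpolarized light: factor 1/2.
Each further stage multiplies by cos²(16°) = 0.924.
After N polarizers: T = 0.5·0.924^(N−1). Require T < 0.12 ⇒ N−1 > ln(0.12/0.5)/ln(0.924) = 18.06, so N−1 ≥ 19 and N = 20.
Check: N=20 gives T = 0.1114 < 0.12; N=19 gives T = 0.1206.

N = 20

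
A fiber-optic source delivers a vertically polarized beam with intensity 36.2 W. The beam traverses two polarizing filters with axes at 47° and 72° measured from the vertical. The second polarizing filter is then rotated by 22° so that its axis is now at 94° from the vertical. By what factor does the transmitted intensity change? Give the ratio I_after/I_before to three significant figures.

Before rotation:
By Malus's law, I₁ = I₀ cos²(47° − 0°) = I₀ cos²(47°) = 0.4651 I₀.
I₂ = I₁ cos²(72° − 47°) = 0.4651 I₀ · cos²(25°) = 0.382 I₀.
After rotation:
I₁ = I₀ cos²(47° − 0°) = I₀ cos²(47°) = 0.4651 I₀.
I₂ = I₁ cos²(94° − 47°) = 0.4651 I₀ · cos²(47°) = 0.2163 I₀.
Ratio = 0.2163 / 0.382 = 0.5663.

I_new/I_old ≈ 0.566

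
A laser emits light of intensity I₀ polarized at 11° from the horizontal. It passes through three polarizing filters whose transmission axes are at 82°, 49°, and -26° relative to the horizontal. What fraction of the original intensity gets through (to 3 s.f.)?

≈ 0.00499 I₀

I₁ = I₀ cos²(82° − 11°) = I₀ cos²(71°) = 0.106 I₀.
I₂ = I₁ cos²(49° − 82°) = 0.106 I₀ · cos²(33°) = 0.07455 I₀.
I₃ = I₂ cos²(-26° − 49°) = 0.07455 I₀ · cos²(75°) = 0.004994 I₀.
Transmitted fraction = 0.004994.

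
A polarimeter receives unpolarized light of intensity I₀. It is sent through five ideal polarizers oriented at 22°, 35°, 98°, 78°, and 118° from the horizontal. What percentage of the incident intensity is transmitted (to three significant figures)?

Unpolarized light through the first polarizer → I₁ = ½ I₀, now polarized at 22°.
I₂ = I₁ cos²(35° − 22°) = 0.5 I₀ · cos²(13°) = 0.4747 I₀.
I₃ = I₂ cos²(98° − 35°) = 0.4747 I₀ · cos²(63°) = 0.09784 I₀.
I₄ = I₃ cos²(78° − 98°) = 0.09784 I₀ · cos²(20°) = 0.08639 I₀.
I₅ = I₄ cos²(118° − 78°) = 0.08639 I₀ · cos²(40°) = 0.0507 I₀.
That is 5.07% of the incident intensity.

≈ 5.07%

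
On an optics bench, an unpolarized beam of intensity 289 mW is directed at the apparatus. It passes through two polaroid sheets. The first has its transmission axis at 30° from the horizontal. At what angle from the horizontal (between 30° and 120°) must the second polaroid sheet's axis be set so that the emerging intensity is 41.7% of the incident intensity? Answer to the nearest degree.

θ ≈ 54°

Unpolarized light through the first polarizer → I₁ = ½ I₀, now polarized at 30°.
Need I₂/I₀ = 0.417, so cos²(θ − 30°) = 0.417 / 0.5 = 0.834.
θ − 30° = arccos(√0.834) = 24.0°, giving θ ≈ 30 + 24.0 = 54.0°.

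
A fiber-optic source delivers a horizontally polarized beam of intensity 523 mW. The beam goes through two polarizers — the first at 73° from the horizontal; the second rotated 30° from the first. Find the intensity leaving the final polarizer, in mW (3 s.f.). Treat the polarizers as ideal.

I ≈ 33.5 mW

I₁ = 523 mW · cos²(73°) = 44.71 mW.
I₂ = I₁ · cos²(30°) = 44.71 · 0.75 = 33.53 mW.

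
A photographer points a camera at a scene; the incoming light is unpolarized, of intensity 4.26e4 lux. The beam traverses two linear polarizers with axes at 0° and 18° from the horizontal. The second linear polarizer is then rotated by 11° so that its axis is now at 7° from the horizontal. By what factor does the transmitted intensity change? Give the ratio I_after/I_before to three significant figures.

Before rotation:
Unpolarized light through the first polarizer → I₁ = ½ I₀, now polarized at 0°.
I₂ = I₁ cos²(18° − 0°) = 0.5 I₀ · cos²(18°) = 0.4523 I₀.
After rotation:
Unpolarized light through the first polarizer → I₁ = ½ I₀, now polarized at 0°.
I₂ = I₁ cos²(7° − 0°) = 0.5 I₀ · cos²(7°) = 0.4926 I₀.
Ratio = 0.4926 / 0.4523 = 1.089.

I_new/I_old ≈ 1.09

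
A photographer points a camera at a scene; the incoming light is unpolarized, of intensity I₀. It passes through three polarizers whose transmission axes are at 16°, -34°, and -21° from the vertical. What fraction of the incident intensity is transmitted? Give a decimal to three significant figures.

≈ 0.196 I₀

Unpolarized light through the first polarizer → I₁ = ½ I₀, now polarized at 16°.
I₂ = I₁ cos²(-34° − 16°) = 0.5 I₀ · cos²(50°) = 0.2066 I₀.
I₃ = I₂ cos²(-21° + 34°) = 0.2066 I₀ · cos²(13°) = 0.1961 I₀.
Transmitted fraction = 0.1961.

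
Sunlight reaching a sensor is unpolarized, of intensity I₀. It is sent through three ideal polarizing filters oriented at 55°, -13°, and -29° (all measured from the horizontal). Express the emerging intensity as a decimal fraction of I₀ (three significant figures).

Unpolarized light through the first polarizer → I₁ = ½ I₀, now polarized at 55°.
I₂ = I₁ cos²(-13° − 55°) = 0.5 I₀ · cos²(68°) = 0.07017 I₀.
I₃ = I₂ cos²(-29° + 13°) = 0.07017 I₀ · cos²(16°) = 0.06483 I₀.
Transmitted fraction = 0.06483.

≈ 0.0648 I₀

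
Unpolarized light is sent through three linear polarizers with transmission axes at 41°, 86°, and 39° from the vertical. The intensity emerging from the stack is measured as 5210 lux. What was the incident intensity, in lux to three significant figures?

I₀ ≈ 4.48e4 lux

Unpolarized light through the first polarizer → I₁ = ½ I₀, now polarized at 41°.
I₂ = I₁ cos²(86° − 41°) = 0.5 I₀ · cos²(45°) = 0.25 I₀.
I₃ = I₂ cos²(39° − 86°) = 0.25 I₀ · cos²(47°) = 0.1163 I₀.
So 5210 lux = 0.1163 I₀, giving I₀ = 5210/0.1163 = 4.481e+04 lux.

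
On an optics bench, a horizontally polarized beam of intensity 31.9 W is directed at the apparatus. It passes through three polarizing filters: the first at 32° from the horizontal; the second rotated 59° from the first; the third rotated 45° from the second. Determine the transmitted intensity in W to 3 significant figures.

I ≈ 3.04 W

I₁ = 31.9 W · cos²(32°) = 22.94 W.
I₂ = I₁ · cos²(59°) = 22.94 · 0.2653 = 6.086 W.
I₃ = I₂ · cos²(45°) = 6.086 · 0.5 = 3.043 W.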